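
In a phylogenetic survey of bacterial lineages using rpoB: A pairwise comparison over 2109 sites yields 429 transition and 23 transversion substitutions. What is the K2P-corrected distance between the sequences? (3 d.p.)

0.276

P = 429/2109 ≈ 0.203414 and Q = 23/2109 ≈ 0.010906.
Under the Kimura two-parameter model, d = −½ ln(1 − 2P − Q) − ¼ ln(1 − 2Q).
1 − 2P − Q = 0.582266, giving −½ ln(0.582266) = 0.270414.
1 − 2Q = 0.978188, giving −¼ ln(0.978188) = 0.005513.
d = 0.270414 + 0.005513 = 0.275927.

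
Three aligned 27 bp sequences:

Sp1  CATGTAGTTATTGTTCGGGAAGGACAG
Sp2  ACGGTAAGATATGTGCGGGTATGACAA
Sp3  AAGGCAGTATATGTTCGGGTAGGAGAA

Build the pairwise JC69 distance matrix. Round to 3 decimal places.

Sp1–Sp2: 12/27 sites differ → p ≈ 0.444444, d = −0.75 ln(1 − 0.592592) = 0.673455 ≈ 0.673.
Sp1–Sp3: 9/27 sites differ → p ≈ 0.333333, d = −0.75 ln(1 − 0.444444) = 0.440839 ≈ 0.441.
Sp2–Sp3: 7/27 sites differ → p ≈ 0.259259, d = −0.75 ln(1 − 0.345679) = 0.318118 ≈ 0.318.

d(Sp1,Sp2) = 0.673, d(Sp1,Sp3) = 0.441, d(Sp2,Sp3) = 0.318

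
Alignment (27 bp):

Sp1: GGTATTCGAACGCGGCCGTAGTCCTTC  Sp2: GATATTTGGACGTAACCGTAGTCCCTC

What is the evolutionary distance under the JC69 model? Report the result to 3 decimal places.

0.318

The sequences differ at 7 of 27 sites (2, 7, 9, 13, 14, 15, 25), so p = 7/27 ≈ 0.259259.
d = −(3/4) ln(1 − 4p/3) = −0.75 ln(1 − 0.345679) = −0.75 ln(0.654321)
  = −0.75 × (-0.424157) = 0.318118 substitutions/site.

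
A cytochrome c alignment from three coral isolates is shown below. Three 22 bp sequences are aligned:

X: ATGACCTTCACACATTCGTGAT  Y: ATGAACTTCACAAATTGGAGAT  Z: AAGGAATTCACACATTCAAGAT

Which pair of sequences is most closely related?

X and Y

X–Y: 4/22 differ, p = 0.182, d = 0.208.
X–Z: 6/22 differ, p = 0.273, d = 0.339.
Y–Z: 6/22 differ, p = 0.273, d = 0.339.
The smallest distance is between X and Y.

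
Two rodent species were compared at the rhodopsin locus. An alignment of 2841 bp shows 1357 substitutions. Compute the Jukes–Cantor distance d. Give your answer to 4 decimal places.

0.7597

p = 1357/2841 ≈ 0.477649.
d = −(3/4) ln(1 − 4p/3) = −0.75 ln(1 − 0.636865) = −0.75 ln(0.363135)
  = −0.75 × (-1.012981) = 0.759736 substitutions/site.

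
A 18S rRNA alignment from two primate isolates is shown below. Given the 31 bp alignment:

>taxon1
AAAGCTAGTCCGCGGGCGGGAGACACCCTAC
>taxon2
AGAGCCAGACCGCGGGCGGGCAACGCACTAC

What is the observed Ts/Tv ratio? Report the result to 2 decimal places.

1.33

Transitions are A↔G and C↔T; transversions are all other mismatches.
Transitions: 4. Transversions: 3.
R = 4/3 = 1.333333… ≈ 1.33 (to 2 d.p.).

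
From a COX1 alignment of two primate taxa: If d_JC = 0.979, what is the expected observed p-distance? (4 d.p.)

p = (3/4)(1 − e^(−4d/3)) = 0.75 × (1 − e^(-1.305333)) = 0.75 × (1 − 0.271082) = 0.546689.

0.5467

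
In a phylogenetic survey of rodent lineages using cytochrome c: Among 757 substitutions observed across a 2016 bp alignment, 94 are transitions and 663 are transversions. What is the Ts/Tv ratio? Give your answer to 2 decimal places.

0.14

R = 94/663 = 0.141779… ≈ 0.14 (to 2 d.p.).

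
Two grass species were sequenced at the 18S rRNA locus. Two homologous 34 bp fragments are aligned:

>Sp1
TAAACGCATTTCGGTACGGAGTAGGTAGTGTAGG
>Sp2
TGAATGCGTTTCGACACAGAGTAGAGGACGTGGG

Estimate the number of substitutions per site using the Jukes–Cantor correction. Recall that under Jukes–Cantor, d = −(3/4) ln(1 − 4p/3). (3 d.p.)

0.477

The sequences differ at 12 of 34 sites, so p = 12/34 ≈ 0.352941.
d = −(3/4) ln(1 − 4p/3) = −0.75 ln(1 − 0.470588) = −0.75 ln(0.529412)
  = −0.75 × (-0.635988) = 0.476991 substitutions/site.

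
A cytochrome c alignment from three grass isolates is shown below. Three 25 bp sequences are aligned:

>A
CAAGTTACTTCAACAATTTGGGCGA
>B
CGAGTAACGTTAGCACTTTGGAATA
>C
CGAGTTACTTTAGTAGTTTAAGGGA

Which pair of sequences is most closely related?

A and C

A–B: 9/25 differ, p = 0.360, d = 0.490.
A–C: 8/25 differ, p = 0.320, d = 0.417.
B–C: 9/25 differ, p = 0.360, d = 0.490.
The smallest distance is between A and C.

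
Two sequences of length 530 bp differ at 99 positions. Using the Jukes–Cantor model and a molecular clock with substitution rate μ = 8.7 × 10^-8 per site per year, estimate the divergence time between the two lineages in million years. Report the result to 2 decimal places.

p = 99/530 ≈ 0.186792.
d = −(3/4) ln(1 − 4p/3) = −0.75 ln(1 − 0.249056) = −0.75 ln(0.750944)
  = −0.75 × (-0.286424) = 0.214818 substitutions/site.
Under a molecular clock d = 2μt, so t = d/(2μ) = 0.214818 / (2 × 8.7 × 10^-8) = 1.23 million years.

1.23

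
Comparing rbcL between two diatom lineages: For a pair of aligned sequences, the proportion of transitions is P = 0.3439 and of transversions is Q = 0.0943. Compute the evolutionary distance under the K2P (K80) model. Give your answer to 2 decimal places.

0.81

Under the Kimura two-parameter model, d = −½ ln(1 − 2P − Q) − ¼ ln(1 − 2Q).
1 − 2P − Q = 0.2179, giving −½ ln(0.2179) = 0.761860.
1 − 2Q = 0.8114, giving −¼ ln(0.8114) = 0.052249.
d = 0.761860 + 0.052249 = 0.814109.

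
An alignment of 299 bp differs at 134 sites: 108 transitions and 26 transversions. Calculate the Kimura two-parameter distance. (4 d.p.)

0.8765

P = 108/299 ≈ 0.361204 and Q = 26/299 ≈ 0.086957.
Under the Kimura two-parameter model, d = −½ ln(1 − 2P − Q) − ¼ ln(1 − 2Q).
1 − 2P − Q = 0.190635, giving −½ ln(0.190635) = 0.828697.
1 − 2Q = 0.826086, giving −¼ ln(0.826086) = 0.047764.
d = 0.828697 + 0.047764 = 0.876461.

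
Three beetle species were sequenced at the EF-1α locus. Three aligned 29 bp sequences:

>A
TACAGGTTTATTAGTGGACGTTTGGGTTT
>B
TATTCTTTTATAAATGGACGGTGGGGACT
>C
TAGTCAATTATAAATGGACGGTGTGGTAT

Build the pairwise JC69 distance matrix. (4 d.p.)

A–B: 10/29 sites differ → p ≈ 0.344828, d = −0.75 ln(1 − 0.459771) = 0.461822 ≈ 0.4618.
A–C: 11/29 sites differ → p ≈ 0.37931, d = −0.75 ln(1 − 0.505747) = 0.528531 ≈ 0.5285.
B–C: 6/29 sites differ → p ≈ 0.206897, d = −0.75 ln(1 − 0.275863) = 0.242081 ≈ 0.2421.

d(A,B) = 0.4618, d(A,C) = 0.5285, d(B,C) = 0.2421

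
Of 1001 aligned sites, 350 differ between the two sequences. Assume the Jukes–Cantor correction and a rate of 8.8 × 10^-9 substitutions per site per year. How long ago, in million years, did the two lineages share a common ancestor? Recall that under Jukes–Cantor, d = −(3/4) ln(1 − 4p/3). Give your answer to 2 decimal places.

26.75

p = 350/1001 ≈ 0.34965.
d = −(3/4) ln(1 − 4p/3) = −0.75 ln(1 − 0.4662) = −0.75 ln(0.5338)
  = −0.75 × (-0.627734) = 0.470801 substitutions/site.
Under a molecular clock d = 2μt, so t = d/(2μ) = 0.470801 / (2 × 8.8 × 10^-9) = 26.75 million years.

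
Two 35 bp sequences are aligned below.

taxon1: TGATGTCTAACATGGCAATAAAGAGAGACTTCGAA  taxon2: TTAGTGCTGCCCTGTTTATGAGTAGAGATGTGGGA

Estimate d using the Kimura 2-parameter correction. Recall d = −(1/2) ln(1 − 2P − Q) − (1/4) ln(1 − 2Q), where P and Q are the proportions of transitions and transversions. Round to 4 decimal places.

Of 35 sites, 6 differences are transitions and 11 are transversions, so P = 6/35 ≈ 0.171429 and Q = 11/35 ≈ 0.314286.
Under the Kimura two-parameter model, d = −½ ln(1 − 2P − Q) − ¼ ln(1 − 2Q).
1 − 2P − Q = 0.342856, giving −½ ln(0.342856) = 0.535222.
1 − 2Q = 0.371428, giving −¼ ln(0.371428) = 0.247600.
d = 0.535222 + 0.247600 = 0.782822.

0.7828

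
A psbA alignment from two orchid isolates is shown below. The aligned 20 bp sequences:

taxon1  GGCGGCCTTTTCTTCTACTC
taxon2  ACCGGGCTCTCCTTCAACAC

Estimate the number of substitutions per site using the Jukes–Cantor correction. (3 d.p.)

The sequences differ at 7 of 20 sites (1, 2, 6, 9, 11, 16, 19), so p = 7/20 = 0.35.
d = −(3/4) ln(1 − 4p/3) = −0.75 ln(1 − 0.466667) = −0.75 ln(0.533333)
  = −0.75 × (-0.628609) = 0.471457 substitutions/site.

0.471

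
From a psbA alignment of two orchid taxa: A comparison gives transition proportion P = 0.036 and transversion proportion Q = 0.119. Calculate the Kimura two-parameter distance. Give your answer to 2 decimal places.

Under the Kimura two-parameter model, d = −½ ln(1 − 2P − Q) − ¼ ln(1 − 2Q).
1 − 2P − Q = 0.809, giving −½ ln(0.809) = 0.105978.
1 − 2Q = 0.762, giving −¼ ln(0.762) = 0.067952.
d = 0.105978 + 0.067952 = 0.173930.

0.17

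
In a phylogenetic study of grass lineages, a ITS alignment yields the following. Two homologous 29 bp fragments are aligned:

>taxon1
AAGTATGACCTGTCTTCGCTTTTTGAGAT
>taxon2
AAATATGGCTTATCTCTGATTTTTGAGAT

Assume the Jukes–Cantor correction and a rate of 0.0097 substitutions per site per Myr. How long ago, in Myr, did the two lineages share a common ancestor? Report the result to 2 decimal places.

The sequences differ at 7 of 29 sites (3, 8, 10, 12, 16, 17, 19), so p = 7/29 ≈ 0.241379.
d = −(3/4) ln(1 − 4p/3) = −0.75 ln(1 − 0.321839) = −0.75 ln(0.678161)
  = −0.75 × (-0.388371) = 0.291278 substitutions/site.
Under a molecular clock d = 2μt, so t = d/(2μ) = 0.291278 / (2 × 0.0097) = 15.01 Myr.

15.01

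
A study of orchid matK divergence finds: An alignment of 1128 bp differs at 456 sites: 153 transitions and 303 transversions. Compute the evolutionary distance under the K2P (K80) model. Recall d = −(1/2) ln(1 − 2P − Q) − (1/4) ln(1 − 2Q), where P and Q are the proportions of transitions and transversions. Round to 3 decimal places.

0.581

P = 153/1128 ≈ 0.135638 and Q = 303/1128 ≈ 0.268617.
Under the Kimura two-parameter model, d = −½ ln(1 − 2P − Q) − ¼ ln(1 − 2Q).
1 − 2P − Q = 0.460107, giving −½ ln(0.460107) = 0.388148.
1 − 2Q = 0.462766, giving −¼ ln(0.462766) = 0.192633.
d = 0.388148 + 0.192633 = 0.580781.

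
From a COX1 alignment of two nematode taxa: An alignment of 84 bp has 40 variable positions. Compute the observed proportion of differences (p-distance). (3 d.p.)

p = 40/84 = 0.476190… ≈ 0.476 (to 3 d.p.).

0.476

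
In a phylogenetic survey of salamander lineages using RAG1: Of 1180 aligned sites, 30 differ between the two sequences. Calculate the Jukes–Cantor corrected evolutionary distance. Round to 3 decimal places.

0.026

p = 30/1180 ≈ 0.025424.
d = −(3/4) ln(1 − 4p/3) = −0.75 ln(1 − 0.033899) = −0.75 ln(0.966101)
  = −0.75 × (-0.034487) = 0.025865 substitutions/site.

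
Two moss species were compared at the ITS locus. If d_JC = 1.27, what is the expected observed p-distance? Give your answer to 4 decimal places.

0.6121

p = (3/4)(1 − e^(−4d/3)) = 0.75 × (1 − e^(-1.693333)) = 0.75 × (1 − 0.183906) = 0.612071.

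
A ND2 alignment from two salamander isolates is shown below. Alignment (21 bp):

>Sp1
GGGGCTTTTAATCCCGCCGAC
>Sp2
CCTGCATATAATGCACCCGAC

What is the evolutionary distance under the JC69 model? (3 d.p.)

The sequences differ at 8 of 21 sites (1, 2, 3, 6, 8, 13, 15, 16), so p = 8/21 ≈ 0.380952.
d = −(3/4) ln(1 − 4p/3) = −0.75 ln(1 − 0.507936) = −0.75 ln(0.492064)
  = −0.75 × (-0.709146) = 0.531860 substitutions/site.

0.532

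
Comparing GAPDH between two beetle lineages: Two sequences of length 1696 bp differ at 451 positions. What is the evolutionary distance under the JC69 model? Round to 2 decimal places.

p = 451/1696 ≈ 0.26592.
d = −(3/4) ln(1 − 4p/3) = −0.75 ln(1 − 0.35456) = −0.75 ln(0.64544)
  = −0.75 × (-0.437823) = 0.328367 substitutions/site.

0.33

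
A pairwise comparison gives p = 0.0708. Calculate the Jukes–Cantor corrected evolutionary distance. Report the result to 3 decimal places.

0.074

d = −(3/4) ln(1 − 4p/3) = −0.75 ln(1 − 0.0944) = −0.75 ln(0.9056)
  = −0.75 × (-0.099158) = 0.074369 substitutions/site.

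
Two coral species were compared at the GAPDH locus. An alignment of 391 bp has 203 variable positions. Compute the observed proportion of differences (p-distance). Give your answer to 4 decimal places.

p = 203/391 = 0.519181… ≈ 0.5192 (to 4 d.p.).

0.5192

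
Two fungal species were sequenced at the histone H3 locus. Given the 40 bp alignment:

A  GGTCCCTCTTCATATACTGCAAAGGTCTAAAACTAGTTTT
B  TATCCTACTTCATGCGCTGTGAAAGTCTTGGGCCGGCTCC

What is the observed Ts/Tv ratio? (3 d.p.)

5.333

Transitions are A↔G and C↔T; transversions are all other mismatches.
Transitions: 16. Transversions: 3.
R = 16/3 = 5.333333… ≈ 5.333 (to 3 d.p.).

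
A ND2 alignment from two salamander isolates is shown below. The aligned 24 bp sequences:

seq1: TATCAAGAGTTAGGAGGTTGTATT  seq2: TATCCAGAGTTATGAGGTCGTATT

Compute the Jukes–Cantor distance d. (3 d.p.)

The sequences differ at 3 of 24 sites (5, 13, 19), so p = 3/24 = 0.125.
d = −(3/4) ln(1 − 4p/3) = −0.75 ln(1 − 0.166667) = −0.75 ln(0.833333)
  = −0.75 × (-0.182322) = 0.136742 substitutions/site.

0.137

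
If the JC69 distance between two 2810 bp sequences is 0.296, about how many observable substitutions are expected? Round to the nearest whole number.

687

Invert JC69: p = (3/4)(1 − e^(−4d/3)) = 0.75 × (1 − e^(-0.394667)) = 0.75 × (1 − 0.673904) = 0.244572.
Expected differing sites = pL ≈ 0.244572 × 2810 = 687.24732 ≈ 687.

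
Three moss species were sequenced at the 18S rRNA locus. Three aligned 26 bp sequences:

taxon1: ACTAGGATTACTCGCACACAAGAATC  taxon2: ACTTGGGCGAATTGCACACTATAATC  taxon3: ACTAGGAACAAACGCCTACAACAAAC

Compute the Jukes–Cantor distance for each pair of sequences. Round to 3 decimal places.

taxon1–taxon2: 8/26 sites differ → p ≈ 0.307692, d = −0.75 ln(1 − 0.410256) = 0.396050 ≈ 0.396.
taxon1–taxon3: 8/26 sites differ → p ≈ 0.307692, d = −0.75 ln(1 − 0.410256) = 0.396050 ≈ 0.396.
taxon2–taxon3: 11/26 sites differ → p ≈ 0.423077, d = −0.75 ln(1 − 0.564103) = 0.622762 ≈ 0.623.

d(taxon1,taxon2) = 0.396, d(taxon1,taxon3) = 0.396, d(taxon2,taxon3) = 0.623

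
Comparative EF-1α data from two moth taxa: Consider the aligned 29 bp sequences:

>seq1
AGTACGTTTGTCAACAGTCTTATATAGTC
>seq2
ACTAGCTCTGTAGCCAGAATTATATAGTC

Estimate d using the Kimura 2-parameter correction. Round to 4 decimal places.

Of 29 sites, 2 differences are transitions and 7 are transversions, so P = 2/29 ≈ 0.068966 and Q = 7/29 ≈ 0.241379.
Under the Kimura two-parameter model, d = −½ ln(1 − 2P − Q) − ¼ ln(1 − 2Q).
1 − 2P − Q = 0.620689, giving −½ ln(0.620689) = 0.238463.
1 − 2Q = 0.517242, giving −¼ ln(0.517242) = 0.164811.
d = 0.238463 + 0.164811 = 0.403274.

0.4033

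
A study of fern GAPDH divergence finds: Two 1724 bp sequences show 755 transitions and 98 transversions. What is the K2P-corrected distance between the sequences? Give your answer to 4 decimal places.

P = 755/1724 ≈ 0.437935 and Q = 98/1724 ≈ 0.056845.
Under the Kimura two-parameter model, d = −½ ln(1 − 2P − Q) − ¼ ln(1 − 2Q).
1 − 2P − Q = 0.067285, giving −½ ln(0.067285) = 1.349409.
1 − 2Q = 0.88631, giving −¼ ln(0.88631) = 0.030172.
d = 1.349409 + 0.030172 = 1.379581.

1.3796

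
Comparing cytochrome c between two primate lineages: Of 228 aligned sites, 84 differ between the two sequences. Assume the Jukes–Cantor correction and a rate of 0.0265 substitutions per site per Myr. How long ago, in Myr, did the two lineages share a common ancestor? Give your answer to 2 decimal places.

9.56

p = 84/228 ≈ 0.368421.
d = −(3/4) ln(1 − 4p/3) = −0.75 ln(1 − 0.491228) = −0.75 ln(0.508772)
  = −0.75 × (-0.675755) = 0.506816 substitutions/site.
Under a molecular clock d = 2μt, so t = d/(2μ) = 0.506816 / (2 × 0.0265) = 9.56 Myr.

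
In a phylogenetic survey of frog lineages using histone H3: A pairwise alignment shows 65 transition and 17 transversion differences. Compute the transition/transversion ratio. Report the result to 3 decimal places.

R = 65/17 = 3.823529… ≈ 3.824 (to 3 d.p.).

3.824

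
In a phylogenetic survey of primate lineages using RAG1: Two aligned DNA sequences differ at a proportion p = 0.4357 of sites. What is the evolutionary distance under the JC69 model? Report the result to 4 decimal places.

d = −(3/4) ln(1 − 4p/3) = −0.75 ln(1 − 0.580933) = −0.75 ln(0.419067)
  = −0.75 × (-0.869724) = 0.652293 substitutions/site.

0.6523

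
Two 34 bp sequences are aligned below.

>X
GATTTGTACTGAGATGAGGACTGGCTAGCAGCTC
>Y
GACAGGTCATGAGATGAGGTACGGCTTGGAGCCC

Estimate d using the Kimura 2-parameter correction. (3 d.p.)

0.424

Of 34 sites, 3 differences are transitions and 8 are transversions, so P = 3/34 ≈ 0.088235 and Q = 8/34 ≈ 0.235294.
Under the Kimura two-parameter model, d = −½ ln(1 − 2P − Q) − ¼ ln(1 − 2Q).
1 − 2P − Q = 0.588236, giving −½ ln(0.588236) = 0.265314.
1 − 2Q = 0.529412, giving −¼ ln(0.529412) = 0.158997.
d = 0.265314 + 0.158997 = 0.424311.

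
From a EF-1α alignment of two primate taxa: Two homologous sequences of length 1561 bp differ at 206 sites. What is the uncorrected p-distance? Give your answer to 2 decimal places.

0.13

p = 206/1561 = 0.131966… ≈ 0.13 (to 2 d.p.).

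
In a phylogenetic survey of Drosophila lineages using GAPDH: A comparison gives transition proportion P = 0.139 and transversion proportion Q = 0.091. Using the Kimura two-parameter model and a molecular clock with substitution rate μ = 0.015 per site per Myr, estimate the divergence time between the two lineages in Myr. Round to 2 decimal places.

Under the Kimura two-parameter model, d = −½ ln(1 − 2P − Q) − ¼ ln(1 − 2Q).
1 − 2P − Q = 0.631, giving −½ ln(0.631) = 0.230225.
1 − 2Q = 0.818, giving −¼ ln(0.818) = 0.050223.
d = 0.230225 + 0.050223 = 0.280448.
Under a molecular clock d = 2μt, so t = d/(2μ) = 0.280448 / (2 × 0.015) = 9.35 Myr.

9.35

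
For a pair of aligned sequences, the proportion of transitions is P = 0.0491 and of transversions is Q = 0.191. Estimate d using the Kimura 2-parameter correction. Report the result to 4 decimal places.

Under the Kimura two-parameter model, d = −½ ln(1 − 2P − Q) − ¼ ln(1 − 2Q).
1 − 2P − Q = 0.7108, giving −½ ln(0.7108) = 0.170682.
1 − 2Q = 0.618, giving −¼ ln(0.618) = 0.120317.
d = 0.170682 + 0.120317 = 0.290999.

0.2910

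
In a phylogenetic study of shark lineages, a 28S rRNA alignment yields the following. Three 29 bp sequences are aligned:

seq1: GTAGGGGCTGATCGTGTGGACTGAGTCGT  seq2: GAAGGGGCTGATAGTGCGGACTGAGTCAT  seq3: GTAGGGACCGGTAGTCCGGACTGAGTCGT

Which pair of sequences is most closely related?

seq1 and seq2

seq1–seq2: 4/29 differ, p = 0.138, d = 0.152.
seq1–seq3: 6/29 differ, p = 0.207, d = 0.242.
seq2–seq3: 6/29 differ, p = 0.207, d = 0.242.
The smallest distance is between seq1 and seq2.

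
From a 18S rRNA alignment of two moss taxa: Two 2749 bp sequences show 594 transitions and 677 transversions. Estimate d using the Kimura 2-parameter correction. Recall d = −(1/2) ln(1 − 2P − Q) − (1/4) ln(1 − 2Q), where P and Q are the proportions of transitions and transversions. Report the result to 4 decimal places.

0.7369

P = 594/2749 ≈ 0.216079 and Q = 677/2749 ≈ 0.246271.
Under the Kimura two-parameter model, d = −½ ln(1 − 2P − Q) − ¼ ln(1 − 2Q).
1 − 2P − Q = 0.321571, giving −½ ln(0.321571) = 0.567268.
1 − 2Q = 0.507458, giving −¼ ln(0.507458) = 0.169585.
d = 0.567268 + 0.169585 = 0.736853.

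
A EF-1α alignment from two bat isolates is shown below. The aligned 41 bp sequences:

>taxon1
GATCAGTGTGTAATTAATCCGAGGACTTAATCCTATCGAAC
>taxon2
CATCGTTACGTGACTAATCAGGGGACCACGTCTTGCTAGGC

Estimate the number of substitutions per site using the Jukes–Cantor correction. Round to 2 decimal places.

0.79

The sequences differ at 20 of 41 sites, so p = 20/41 ≈ 0.487805.
d = −(3/4) ln(1 − 4p/3) = −0.75 ln(1 − 0.650407) = −0.75 ln(0.349593)
  = −0.75 × (-1.050986) = 0.788240 substitutions/site.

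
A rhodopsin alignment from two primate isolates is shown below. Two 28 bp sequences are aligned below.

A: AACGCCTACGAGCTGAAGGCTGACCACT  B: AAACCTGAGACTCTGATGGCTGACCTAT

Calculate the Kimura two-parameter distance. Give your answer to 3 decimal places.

0.569

Of 28 sites, 2 differences are transitions and 9 are transversions, so P = 2/28 ≈ 0.071429 and Q = 9/28 ≈ 0.321429.
Under the Kimura two-parameter model, d = −½ ln(1 − 2P − Q) − ¼ ln(1 − 2Q).
1 − 2P − Q = 0.535713, giving −½ ln(0.535713) = 0.312078.
1 − 2Q = 0.357142, giving −¼ ln(0.357142) = 0.257405.
d = 0.312078 + 0.257405 = 0.569483.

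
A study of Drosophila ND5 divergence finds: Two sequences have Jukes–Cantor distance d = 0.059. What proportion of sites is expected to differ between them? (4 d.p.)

p = (3/4)(1 − e^(−4d/3)) = 0.75 × (1 − e^(-0.078667)) = 0.75 × (1 − 0.924348) = 0.056739.

0.0567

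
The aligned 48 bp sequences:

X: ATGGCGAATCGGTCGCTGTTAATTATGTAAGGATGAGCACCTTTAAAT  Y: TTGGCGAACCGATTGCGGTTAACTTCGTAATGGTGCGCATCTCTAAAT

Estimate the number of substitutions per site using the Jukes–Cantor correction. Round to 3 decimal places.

The sequences differ at 13 of 48 sites, so p = 13/48 ≈ 0.270833.
d = −(3/4) ln(1 − 4p/3) = −0.75 ln(1 − 0.361111) = −0.75 ln(0.638889)
  = −0.75 × (-0.448025) = 0.336019 substitutions/site.

0.336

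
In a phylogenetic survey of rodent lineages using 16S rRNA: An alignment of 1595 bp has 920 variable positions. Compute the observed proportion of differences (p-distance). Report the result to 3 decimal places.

p = 920/1595 = 0.576802… ≈ 0.577 (to 3 d.p.).

0.577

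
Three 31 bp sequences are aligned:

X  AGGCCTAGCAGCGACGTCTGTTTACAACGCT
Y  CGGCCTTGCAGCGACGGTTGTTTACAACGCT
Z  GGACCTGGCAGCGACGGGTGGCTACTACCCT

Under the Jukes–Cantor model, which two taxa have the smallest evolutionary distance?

X–Y: 4/31 differ, p = 0.129, d = 0.142.
X–Z: 9/31 differ, p = 0.290, d = 0.367.
Y–Z: 8/31 differ, p = 0.258, d = 0.316.
The smallest distance is between X and Y.

X and Y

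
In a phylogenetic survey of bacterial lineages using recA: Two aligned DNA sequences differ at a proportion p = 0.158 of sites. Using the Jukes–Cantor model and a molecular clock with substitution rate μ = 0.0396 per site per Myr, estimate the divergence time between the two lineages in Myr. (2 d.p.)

2.24

d = −(3/4) ln(1 − 4p/3) = −0.75 ln(1 − 0.210667) = −0.75 ln(0.789333)
  = −0.75 × (-0.236567) = 0.177425 substitutions/site.
Under a molecular clock d = 2μt, so t = d/(2μ) = 0.177425 / (2 × 0.0396) = 2.24 Myr.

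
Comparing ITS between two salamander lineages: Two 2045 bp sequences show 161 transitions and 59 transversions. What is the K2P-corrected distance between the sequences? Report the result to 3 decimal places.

P = 161/2045 ≈ 0.078729 and Q = 59/2045 ≈ 0.028851.
Under the Kimura two-parameter model, d = −½ ln(1 − 2P − Q) − ¼ ln(1 − 2Q).
1 − 2P − Q = 0.813691, giving −½ ln(0.813691) = 0.103087.
1 − 2Q = 0.942298, giving −¼ ln(0.942298) = 0.014858.
d = 0.103087 + 0.014858 = 0.117945.

0.118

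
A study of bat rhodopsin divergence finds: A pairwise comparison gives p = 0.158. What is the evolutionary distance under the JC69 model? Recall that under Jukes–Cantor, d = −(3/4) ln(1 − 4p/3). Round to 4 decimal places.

0.1774

d = −(3/4) ln(1 − 4p/3) = −0.75 ln(1 − 0.210667) = −0.75 ln(0.789333)
  = −0.75 × (-0.236567) = 0.177425 substitutions/site.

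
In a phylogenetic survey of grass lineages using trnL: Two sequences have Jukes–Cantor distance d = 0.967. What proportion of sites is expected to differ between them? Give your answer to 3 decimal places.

0.543

p = (3/4)(1 − e^(−4d/3)) = 0.75 × (1 − e^(-1.289333)) = 0.75 × (1 − 0.275454) = 0.543410.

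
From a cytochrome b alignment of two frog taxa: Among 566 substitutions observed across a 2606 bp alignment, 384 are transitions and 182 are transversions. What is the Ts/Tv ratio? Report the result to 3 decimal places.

2.110

R = 384/182 = 2.109890… ≈ 2.110 (to 3 d.p.).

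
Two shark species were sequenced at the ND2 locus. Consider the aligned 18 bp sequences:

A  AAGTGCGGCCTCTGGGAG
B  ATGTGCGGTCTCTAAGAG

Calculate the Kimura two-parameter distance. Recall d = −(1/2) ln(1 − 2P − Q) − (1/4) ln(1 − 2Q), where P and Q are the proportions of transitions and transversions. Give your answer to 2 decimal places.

0.28

Of 18 sites, 3 differences are transitions and 1 are transversions, so P = 3/18 ≈ 0.166667 and Q = 1/18 ≈ 0.055556.
Under the Kimura two-parameter model, d = −½ ln(1 − 2P − Q) − ¼ ln(1 − 2Q).
1 − 2P − Q = 0.61111, giving −½ ln(0.61111) = 0.246239.
1 − 2Q = 0.888888, giving −¼ ln(0.888888) = 0.029446.
d = 0.246239 + 0.029446 = 0.275685.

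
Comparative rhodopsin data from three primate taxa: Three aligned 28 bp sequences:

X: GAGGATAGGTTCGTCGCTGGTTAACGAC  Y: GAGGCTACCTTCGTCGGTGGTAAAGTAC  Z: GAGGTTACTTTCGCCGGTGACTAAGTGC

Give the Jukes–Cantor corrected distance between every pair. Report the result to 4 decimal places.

d(X,Y) = 0.3041, d(X,Z) = 0.4850, d(Y,Z) = 0.3041

X–Y: 7/28 sites differ → p = 0.25, d = −0.75 ln(1 − 0.333333) = 0.304098 ≈ 0.3041.
X–Z: 10/28 sites differ → p ≈ 0.357143, d = −0.75 ln(1 − 0.476191) = 0.484971 ≈ 0.4850.
Y–Z: 7/28 sites differ → p = 0.25, d = −0.75 ln(1 − 0.333333) = 0.304098 ≈ 0.3041.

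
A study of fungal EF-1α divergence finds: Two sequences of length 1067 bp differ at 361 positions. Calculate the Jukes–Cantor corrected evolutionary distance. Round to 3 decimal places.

p = 361/1067 ≈ 0.338332.
d = −(3/4) ln(1 − 4p/3) = −0.75 ln(1 − 0.451109) = −0.75 ln(0.548891)
  = −0.75 × (-0.599855) = 0.449891 substitutions/site.

0.450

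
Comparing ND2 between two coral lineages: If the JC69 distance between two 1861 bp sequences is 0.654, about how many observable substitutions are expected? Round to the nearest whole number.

812

Invert JC69: p = (3/4)(1 − e^(−4d/3)) = 0.75 × (1 − e^(-0.872)) = 0.75 × (1 − 0.418114) = 0.436415.
Expected differing sites = pL ≈ 0.436415 × 1861 = 812.168315 ≈ 812.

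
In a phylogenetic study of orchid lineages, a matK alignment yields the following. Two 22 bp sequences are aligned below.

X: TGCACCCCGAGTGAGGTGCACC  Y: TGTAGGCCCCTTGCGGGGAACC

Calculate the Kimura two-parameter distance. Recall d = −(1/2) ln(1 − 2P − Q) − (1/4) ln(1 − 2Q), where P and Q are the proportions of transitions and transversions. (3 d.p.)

0.628

Of 22 sites, 1 differences are transitions and 8 are transversions, so P = 1/22 ≈ 0.045455 and Q = 8/22 ≈ 0.363636.
Under the Kimura two-parameter model, d = −½ ln(1 − 2P − Q) − ¼ ln(1 − 2Q).
1 − 2P − Q = 0.545454, giving −½ ln(0.545454) = 0.303068.
1 − 2Q = 0.272728, giving −¼ ln(0.272728) = 0.324820.
d = 0.303068 + 0.324820 = 0.627888.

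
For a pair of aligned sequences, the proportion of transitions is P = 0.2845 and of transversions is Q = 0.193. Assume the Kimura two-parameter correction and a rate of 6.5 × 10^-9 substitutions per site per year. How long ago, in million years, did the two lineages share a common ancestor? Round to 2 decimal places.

64.59

Under the Kimura two-parameter model, d = −½ ln(1 − 2P − Q) − ¼ ln(1 − 2Q).
1 − 2P − Q = 0.238, giving −½ ln(0.238) = 0.717742.
1 − 2Q = 0.614, giving −¼ ln(0.614) = 0.121940.
d = 0.717742 + 0.121940 = 0.839682.
Under a molecular clock d = 2μt, so t = d/(2μ) = 0.839682 / (2 × 6.5 × 10^-9) = 64.59 million years.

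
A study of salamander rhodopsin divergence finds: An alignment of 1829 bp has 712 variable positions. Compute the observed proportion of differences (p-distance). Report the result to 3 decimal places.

0.389

p = 712/1829 = 0.389283… ≈ 0.389 (to 3 d.p.).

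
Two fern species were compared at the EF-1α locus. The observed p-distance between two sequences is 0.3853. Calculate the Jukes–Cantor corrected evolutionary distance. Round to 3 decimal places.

0.541

d = −(3/4) ln(1 − 4p/3) = −0.75 ln(1 − 0.513733) = −0.75 ln(0.486267)
  = −0.75 × (-0.720997) = 0.540748 substitutions/site.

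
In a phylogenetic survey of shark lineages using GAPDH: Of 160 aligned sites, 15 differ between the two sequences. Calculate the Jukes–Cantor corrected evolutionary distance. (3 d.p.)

0.100

p = 15/160 = 0.09375.
d = −(3/4) ln(1 − 4p/3) = −0.75 ln(1 − 0.125) = −0.75 ln(0.875)
  = −0.75 × (-0.133531) = 0.100148 substitutions/site.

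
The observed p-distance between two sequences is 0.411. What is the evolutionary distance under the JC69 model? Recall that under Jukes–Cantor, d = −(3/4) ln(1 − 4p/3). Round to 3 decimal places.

0.596

d = −(3/4) ln(1 − 4p/3) = −0.75 ln(1 − 0.548) = −0.75 ln(0.452)
  = −0.75 × (-0.794073) = 0.595555 substitutions/site.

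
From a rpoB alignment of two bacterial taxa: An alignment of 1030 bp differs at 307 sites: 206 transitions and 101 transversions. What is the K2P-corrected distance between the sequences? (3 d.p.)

P = 206/1030 = 0.2 and Q = 101/1030 ≈ 0.098058.
Under the Kimura two-parameter model, d = −½ ln(1 − 2P − Q) − ¼ ln(1 − 2Q).
1 − 2P − Q = 0.501942, giving −½ ln(0.501942) = 0.344635.
1 − 2Q = 0.803884, giving −¼ ln(0.803884) = 0.054575.
d = 0.344635 + 0.054575 = 0.399210.

0.399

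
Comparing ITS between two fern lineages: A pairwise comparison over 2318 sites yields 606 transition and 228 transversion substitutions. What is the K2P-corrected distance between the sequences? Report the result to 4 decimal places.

P = 606/2318 ≈ 0.261432 and Q = 228/2318 ≈ 0.098361.
Under the Kimura two-parameter model, d = −½ ln(1 − 2P − Q) − ¼ ln(1 − 2Q).
1 − 2P − Q = 0.378775, giving −½ ln(0.378775) = 0.485406.
1 − 2Q = 0.803278, giving −¼ ln(0.803278) = 0.054764.
d = 0.485406 + 0.054764 = 0.540170.

0.5402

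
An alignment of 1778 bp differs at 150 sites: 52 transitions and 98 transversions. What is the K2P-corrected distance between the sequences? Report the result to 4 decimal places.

0.0895

P = 52/1778 ≈ 0.029246 and Q = 98/1778 ≈ 0.055118.
Under the Kimura two-parameter model, d = −½ ln(1 − 2P − Q) − ¼ ln(1 − 2Q).
1 − 2P − Q = 0.88639, giving −½ ln(0.88639) = 0.060299.
1 − 2Q = 0.889764, giving −¼ ln(0.889764) = 0.029200.
d = 0.060299 + 0.029200 = 0.089499.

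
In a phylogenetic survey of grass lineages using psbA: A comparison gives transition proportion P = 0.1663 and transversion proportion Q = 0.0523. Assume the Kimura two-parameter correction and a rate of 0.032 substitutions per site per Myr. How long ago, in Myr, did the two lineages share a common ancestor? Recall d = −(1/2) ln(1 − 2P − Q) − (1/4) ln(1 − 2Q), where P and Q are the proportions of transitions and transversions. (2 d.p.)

Under the Kimura two-parameter model, d = −½ ln(1 − 2P − Q) − ¼ ln(1 − 2Q).
1 − 2P − Q = 0.6151, giving −½ ln(0.6151) = 0.242985.
1 − 2Q = 0.8954, giving −¼ ln(0.8954) = 0.027621.
d = 0.242985 + 0.027621 = 0.270606.
Under a molecular clock d = 2μt, so t = d/(2μ) = 0.270606 / (2 × 0.032) = 4.23 Myr.

4.23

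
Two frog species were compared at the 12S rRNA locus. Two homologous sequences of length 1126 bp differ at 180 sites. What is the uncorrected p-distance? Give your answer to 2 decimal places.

p = 180/1126 = 0.159857… ≈ 0.16 (to 2 d.p.).

0.16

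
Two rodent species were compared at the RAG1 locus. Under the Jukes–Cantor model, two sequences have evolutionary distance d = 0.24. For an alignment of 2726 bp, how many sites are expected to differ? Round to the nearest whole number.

Invert JC69: p = (3/4)(1 − e^(−4d/3)) = 0.75 × (1 − e^(-0.32)) = 0.75 × (1 − 0.726149) = 0.205388.
Expected differing sites = pL ≈ 0.205388 × 2726 = 559.887688 ≈ 560.

560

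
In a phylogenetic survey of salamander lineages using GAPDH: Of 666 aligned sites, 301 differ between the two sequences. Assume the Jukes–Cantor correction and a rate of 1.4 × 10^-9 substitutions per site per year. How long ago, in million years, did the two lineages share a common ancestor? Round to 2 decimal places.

247.18

p = 301/666 ≈ 0.451952.
d = −(3/4) ln(1 − 4p/3) = −0.75 ln(1 − 0.602603) = −0.75 ln(0.397397)
  = −0.75 × (-0.922819) = 0.692114 substitutions/site.
Under a molecular clock d = 2μt, so t = d/(2μ) = 0.692114 / (2 × 1.4 × 10^-9) = 247.18 million years.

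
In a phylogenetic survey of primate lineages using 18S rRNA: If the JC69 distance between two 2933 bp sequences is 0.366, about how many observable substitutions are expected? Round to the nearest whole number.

849

Invert JC69: p = (3/4)(1 − e^(−4d/3)) = 0.75 × (1 − e^(-0.488)) = 0.75 × (1 − 0.613853) = 0.289610.
Expected differing sites = pL ≈ 0.289610 × 2933 = 849.42613 ≈ 849.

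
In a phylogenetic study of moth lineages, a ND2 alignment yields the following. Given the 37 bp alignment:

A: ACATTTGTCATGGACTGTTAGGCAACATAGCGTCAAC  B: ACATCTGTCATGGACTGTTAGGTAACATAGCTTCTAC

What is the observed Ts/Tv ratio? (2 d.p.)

Transitions are A↔G and C↔T; transversions are all other mismatches.
Transitions: 2. Transversions: 2.
R = 2/2 = 1.00.

1.00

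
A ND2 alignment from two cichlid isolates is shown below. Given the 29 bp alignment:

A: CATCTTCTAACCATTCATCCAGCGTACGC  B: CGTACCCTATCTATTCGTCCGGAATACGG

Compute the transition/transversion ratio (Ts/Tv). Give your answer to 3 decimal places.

Transitions are A↔G and C↔T; transversions are all other mismatches.
Transitions: 7. Transversions: 4.
R = 7/4 = 1.750.

1.750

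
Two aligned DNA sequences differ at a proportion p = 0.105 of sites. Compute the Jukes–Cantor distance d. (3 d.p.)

d = −(3/4) ln(1 − 4p/3) = −0.75 ln(1 − 0.14) = −0.75 ln(0.86)
  = −0.75 × (-0.150823) = 0.113117 substitutions/site.

0.113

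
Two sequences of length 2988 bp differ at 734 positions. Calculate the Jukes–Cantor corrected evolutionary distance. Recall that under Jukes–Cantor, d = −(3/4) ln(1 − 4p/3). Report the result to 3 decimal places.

p = 734/2988 ≈ 0.245649.
d = −(3/4) ln(1 − 4p/3) = −0.75 ln(1 − 0.327532) = −0.75 ln(0.672468)
  = −0.75 × (-0.396801) = 0.297601 substitutions/site.

0.298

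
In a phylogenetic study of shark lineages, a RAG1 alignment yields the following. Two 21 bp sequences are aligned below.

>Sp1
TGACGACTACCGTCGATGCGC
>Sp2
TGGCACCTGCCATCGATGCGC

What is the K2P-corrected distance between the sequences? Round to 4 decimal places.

0.3048

Of 21 sites, 4 differences are transitions and 1 are transversions, so P = 4/21 ≈ 0.190476 and Q = 1/21 ≈ 0.047619.
Under the Kimura two-parameter model, d = −½ ln(1 − 2P − Q) − ¼ ln(1 − 2Q).
1 − 2P − Q = 0.571429, giving −½ ln(0.571429) = 0.279808.
1 − 2Q = 0.904762, giving −¼ ln(0.904762) = 0.025021.
d = 0.279808 + 0.025021 = 0.304829.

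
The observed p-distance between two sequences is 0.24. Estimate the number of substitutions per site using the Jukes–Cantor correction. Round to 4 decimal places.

0.2892

d = −(3/4) ln(1 − 4p/3) = −0.75 ln(1 − 0.32) = −0.75 ln(0.68)
  = −0.75 × (-0.385662) = 0.289247 substitutions/site.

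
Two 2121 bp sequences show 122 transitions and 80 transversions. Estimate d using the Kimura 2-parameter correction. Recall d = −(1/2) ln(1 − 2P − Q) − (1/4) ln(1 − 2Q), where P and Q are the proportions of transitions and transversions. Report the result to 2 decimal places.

0.10

P = 122/2121 ≈ 0.05752 and Q = 80/2121 ≈ 0.037718.
Under the Kimura two-parameter model, d = −½ ln(1 − 2P − Q) − ¼ ln(1 − 2Q).
1 − 2P − Q = 0.847242, giving −½ ln(0.847242) = 0.082884.
1 − 2Q = 0.924564, giving −¼ ln(0.924564) = 0.019608.
d = 0.082884 + 0.019608 = 0.102492.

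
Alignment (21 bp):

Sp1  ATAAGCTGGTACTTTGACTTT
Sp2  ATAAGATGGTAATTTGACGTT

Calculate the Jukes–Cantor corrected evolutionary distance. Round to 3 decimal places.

The sequences differ at 3 of 21 sites (6, 12, 19), so p = 3/21 ≈ 0.142857.
d = −(3/4) ln(1 − 4p/3) = −0.75 ln(1 − 0.190476) = −0.75 ln(0.809524)
  = −0.75 × (-0.211309) = 0.158482 substitutions/site.

0.158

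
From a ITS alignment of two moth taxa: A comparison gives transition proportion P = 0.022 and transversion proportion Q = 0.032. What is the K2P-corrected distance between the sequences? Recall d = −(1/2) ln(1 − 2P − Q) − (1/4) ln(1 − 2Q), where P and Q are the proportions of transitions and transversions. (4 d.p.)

Under the Kimura two-parameter model, d = −½ ln(1 − 2P − Q) − ¼ ln(1 − 2Q).
1 − 2P − Q = 0.924, giving −½ ln(0.924) = 0.039522.
1 − 2Q = 0.936, giving −¼ ln(0.936) = 0.016535.
d = 0.039522 + 0.016535 = 0.056057.

0.0561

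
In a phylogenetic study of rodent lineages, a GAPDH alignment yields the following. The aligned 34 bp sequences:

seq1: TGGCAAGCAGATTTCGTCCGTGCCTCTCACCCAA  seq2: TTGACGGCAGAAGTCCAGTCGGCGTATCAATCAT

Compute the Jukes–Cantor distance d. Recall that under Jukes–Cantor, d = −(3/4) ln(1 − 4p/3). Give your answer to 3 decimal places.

The sequences differ at 17 of 34 sites, so p = 17/34 = 0.5.
d = −(3/4) ln(1 − 4p/3) = −0.75 ln(1 − 0.666667) = −0.75 ln(0.333333)
  = −0.75 × (-1.098613) = 0.823960 substitutions/site.

0.824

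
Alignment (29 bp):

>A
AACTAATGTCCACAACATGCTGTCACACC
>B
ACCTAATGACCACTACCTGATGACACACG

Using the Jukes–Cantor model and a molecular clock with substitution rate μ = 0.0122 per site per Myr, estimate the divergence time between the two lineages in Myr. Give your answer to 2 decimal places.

11.94

The sequences differ at 7 of 29 sites (2, 9, 14, 17, 20, 23, 29), so p = 7/29 ≈ 0.241379.
d = −(3/4) ln(1 − 4p/3) = −0.75 ln(1 − 0.321839) = −0.75 ln(0.678161)
  = −0.75 × (-0.388371) = 0.291278 substitutions/site.
Under a molecular clock d = 2μt, so t = d/(2μ) = 0.291278 / (2 × 0.0122) = 11.94 Myr.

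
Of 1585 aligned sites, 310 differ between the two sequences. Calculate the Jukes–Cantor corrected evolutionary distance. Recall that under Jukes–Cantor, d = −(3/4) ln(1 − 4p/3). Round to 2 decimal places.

p = 310/1585 ≈ 0.195584.
d = −(3/4) ln(1 − 4p/3) = −0.75 ln(1 − 0.260779) = −0.75 ln(0.739221)
  = −0.75 × (-0.302158) = 0.226619 substitutions/site.

0.23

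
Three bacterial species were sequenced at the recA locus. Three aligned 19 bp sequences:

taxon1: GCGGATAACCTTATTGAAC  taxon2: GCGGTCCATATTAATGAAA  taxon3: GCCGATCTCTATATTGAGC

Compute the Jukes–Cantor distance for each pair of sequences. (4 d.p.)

taxon1–taxon2: 7/19 sites differ → p ≈ 0.368421, d = −0.75 ln(1 − 0.491228) = 0.506816 ≈ 0.5068.
taxon1–taxon3: 6/19 sites differ → p ≈ 0.315789, d = −0.75 ln(1 − 0.421052) = 0.409907 ≈ 0.4099.
taxon2–taxon3: 10/19 sites differ → p ≈ 0.526316, d = −0.75 ln(1 − 0.701755) = 0.907380 ≈ 0.9074.

d(taxon1,taxon2) = 0.5068, d(taxon1,taxon3) = 0.4099, d(taxon2,taxon3) = 0.9074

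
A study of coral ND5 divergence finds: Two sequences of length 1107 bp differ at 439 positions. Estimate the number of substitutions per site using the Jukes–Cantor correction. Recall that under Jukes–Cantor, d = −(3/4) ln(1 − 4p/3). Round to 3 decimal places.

p = 439/1107 ≈ 0.396567.
d = −(3/4) ln(1 − 4p/3) = −0.75 ln(1 − 0.528756) = −0.75 ln(0.471244)
  = −0.75 × (-0.752379) = 0.564284 substitutions/site.

0.564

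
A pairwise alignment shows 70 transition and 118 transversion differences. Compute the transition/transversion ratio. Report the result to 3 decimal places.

0.593

R = 70/118 = 0.593220… ≈ 0.593 (to 3 d.p.).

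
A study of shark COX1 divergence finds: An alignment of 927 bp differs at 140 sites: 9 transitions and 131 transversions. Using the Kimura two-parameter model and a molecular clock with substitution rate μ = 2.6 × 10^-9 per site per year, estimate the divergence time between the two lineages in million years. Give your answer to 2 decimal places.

32.82

P = 9/927 ≈ 0.009709 and Q = 131/927 ≈ 0.141316.
Under the Kimura two-parameter model, d = −½ ln(1 − 2P − Q) − ¼ ln(1 − 2Q).
1 − 2P − Q = 0.839266, giving −½ ln(0.839266) = 0.087614.
1 − 2Q = 0.717368, giving −¼ ln(0.717368) = 0.083042.
d = 0.087614 + 0.083042 = 0.170656.
Under a molecular clock d = 2μt, so t = d/(2μ) = 0.170656 / (2 × 2.6 × 10^-9) = 32.82 million years.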